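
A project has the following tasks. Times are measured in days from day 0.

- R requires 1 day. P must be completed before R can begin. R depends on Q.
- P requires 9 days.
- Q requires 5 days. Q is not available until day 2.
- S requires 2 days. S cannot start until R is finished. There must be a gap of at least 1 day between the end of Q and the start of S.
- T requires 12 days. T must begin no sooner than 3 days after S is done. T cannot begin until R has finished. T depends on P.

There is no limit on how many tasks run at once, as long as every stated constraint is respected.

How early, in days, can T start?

Q waits on its own release at day 2, so it starts at day 2 and finishes at 2 + 5 = day 7.
P can start immediately at day 0; it finishes at day 9.
For R: P (finishes day 9); Q (finishes day 7). Taking the maximum gives a start of day 9, and it finishes at 9 + 1 = day 10.
For S: R (finishes day 10); Q (finishes day 7, plus 1-day gap → day 8). Taking the maximum gives a start of day 10, and it finishes at 10 + 2 = day 12.
T waits on S (finishes day 12, plus 3-day gap → day 15); R (finishes day 10); P (finishes day 9). The latest of these is day 15, which is the earliest T can start.

15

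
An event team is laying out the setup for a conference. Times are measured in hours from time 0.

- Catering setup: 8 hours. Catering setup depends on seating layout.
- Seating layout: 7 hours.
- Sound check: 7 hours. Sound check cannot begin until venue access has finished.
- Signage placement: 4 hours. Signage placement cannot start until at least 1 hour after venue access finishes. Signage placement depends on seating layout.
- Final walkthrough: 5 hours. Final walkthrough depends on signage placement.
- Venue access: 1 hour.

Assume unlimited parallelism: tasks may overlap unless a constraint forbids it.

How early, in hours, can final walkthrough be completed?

Seating layout has no prerequisites, so it starts at hour 0 and finishes at hour 7.
Venue access has no prerequisites, so it starts at hour 0 and finishes at hour 1.
Signage placement needs all of venue access (finishes hour 1, plus 1-hour gap → hour 2); seating layout (finishes hour 7). That puts its earliest start at hour 7; it finishes at 7 + 4 = hour 11.
Final walkthrough waits on signage placement (finishes hour 11), so it starts at hour 11 and finishes at 11 + 5 = hour 16.

16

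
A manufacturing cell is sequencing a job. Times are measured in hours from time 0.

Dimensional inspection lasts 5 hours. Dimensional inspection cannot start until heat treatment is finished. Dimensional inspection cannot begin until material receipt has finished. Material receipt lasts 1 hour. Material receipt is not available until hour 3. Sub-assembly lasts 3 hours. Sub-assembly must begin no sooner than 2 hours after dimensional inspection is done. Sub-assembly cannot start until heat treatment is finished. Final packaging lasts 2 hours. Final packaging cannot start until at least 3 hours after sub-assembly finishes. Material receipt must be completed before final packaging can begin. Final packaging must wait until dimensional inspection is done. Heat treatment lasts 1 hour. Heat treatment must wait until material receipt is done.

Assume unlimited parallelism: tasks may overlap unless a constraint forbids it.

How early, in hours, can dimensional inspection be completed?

After its own release at hour 3, material receipt can start at hour 3 and finishes at hour 4.
Heat treatment cannot begin until material receipt (finishes hour 4). It runs from hour 4 to 4 + 1 = hour 5.
Dimensional inspection has to wait for heat treatment (finishes hour 5); material receipt (finishes hour 4). The latest of these is hour 5, so dimensional inspection runs hour 5 to 5 + 5 = hour 10.

10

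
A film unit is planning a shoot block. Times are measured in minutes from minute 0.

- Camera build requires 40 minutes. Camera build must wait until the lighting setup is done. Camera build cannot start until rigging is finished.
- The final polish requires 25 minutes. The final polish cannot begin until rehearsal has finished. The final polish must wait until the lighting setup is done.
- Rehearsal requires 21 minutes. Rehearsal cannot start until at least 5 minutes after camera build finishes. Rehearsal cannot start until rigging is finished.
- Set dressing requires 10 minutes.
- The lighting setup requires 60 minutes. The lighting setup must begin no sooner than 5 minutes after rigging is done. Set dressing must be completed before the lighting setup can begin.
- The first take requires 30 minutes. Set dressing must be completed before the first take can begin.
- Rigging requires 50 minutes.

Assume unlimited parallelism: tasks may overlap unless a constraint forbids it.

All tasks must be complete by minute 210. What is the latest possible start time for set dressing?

Nothing follows the final polish; the deadline of minute 210 is its only limit. It must start by 210 − 25 = minute 185.
Rehearsal must finish before the final polish (must start by minute 185). With a 21-minute duration, rehearsal must start by 185 − 21 = minute 164.
Since rehearsal (must start by minute 164, minus 5-minute gap → minute 159) depends on it, camera build must finish by minute 159. Backing off its 40-minute duration gives a latest start of minute 119.
The lighting setup must finish in time for camera build (must start by minute 119); the final polish (must start by minute 185). The tightest is minute 119, so the lighting setup must start by 119 − 60 = minute 59.
To finish by minute 210, the first take (duration 30) must start no later than minute 180.
Set dressing feeds the lighting setup (must start by minute 59); the first take (must start by minute 180). Taking the minimum, set dressing must finish by minute 59 and start by 59 − 10 = minute 49.

49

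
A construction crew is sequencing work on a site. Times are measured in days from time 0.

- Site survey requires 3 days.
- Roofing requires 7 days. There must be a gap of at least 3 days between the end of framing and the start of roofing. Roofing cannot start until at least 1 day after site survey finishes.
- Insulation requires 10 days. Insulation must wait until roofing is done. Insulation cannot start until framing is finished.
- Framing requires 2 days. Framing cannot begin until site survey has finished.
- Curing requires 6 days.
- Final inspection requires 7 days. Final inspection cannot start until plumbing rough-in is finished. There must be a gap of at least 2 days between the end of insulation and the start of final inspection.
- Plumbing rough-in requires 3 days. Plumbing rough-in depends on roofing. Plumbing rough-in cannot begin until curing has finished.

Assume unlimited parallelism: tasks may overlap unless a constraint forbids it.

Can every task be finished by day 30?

Curing can start immediately at day 0; it finishes at day 6.
Nothing blocks site survey, so it runs from day 0 to day 3.
After site survey (finishes day 3), framing can start at day 3 and finishes at day 5.
Roofing needs all of framing (finishes day 5, plus 3-day gap → day 8); site survey (finishes day 3, plus 1-day gap → day 4). That puts its earliest start at day 8; it finishes at 8 + 7 = day 15.
Insulation cannot start until roofing (finishes day 15); framing (finishes day 5). The controlling bound is day 15, so insulation finishes at 15 + 10 = day 25.
Plumbing rough-in needs all of roofing (finishes day 15); curing (finishes day 6). That puts its earliest start at day 15; it finishes at 15 + 3 = day 18.
Final inspection needs all of plumbing rough-in (finishes day 18); insulation (finishes day 25, plus 2-day gap → day 27). That puts its earliest start at day 27; it finishes at 27 + 7 = day 34.
The earliest everything can be done is day 34, which is after the deadline of 30, so it is not possible.

No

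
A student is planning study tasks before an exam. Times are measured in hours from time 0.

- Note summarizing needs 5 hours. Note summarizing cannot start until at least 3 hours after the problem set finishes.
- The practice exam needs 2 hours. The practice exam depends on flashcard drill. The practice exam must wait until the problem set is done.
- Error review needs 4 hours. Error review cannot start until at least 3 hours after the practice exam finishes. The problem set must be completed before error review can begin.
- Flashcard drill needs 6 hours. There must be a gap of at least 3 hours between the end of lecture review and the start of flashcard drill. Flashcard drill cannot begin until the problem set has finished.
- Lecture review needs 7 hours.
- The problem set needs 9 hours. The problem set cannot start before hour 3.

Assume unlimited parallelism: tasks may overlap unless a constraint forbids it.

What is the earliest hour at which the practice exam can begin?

After its own release at hour 3, the problem set can start at hour 3 and finishes at hour 12.
Lecture review has no prerequisites, so it starts at hour 0 and finishes at hour 7.
Flashcard drill needs all of lecture review (finishes hour 7, plus 3-hour gap → hour 10); the problem set (finishes hour 12). That puts its earliest start at hour 12; it finishes at 12 + 6 = hour 18.
The practice exam waits on flashcard drill (finishes hour 18); the problem set (finishes hour 12). The latest of these is hour 18, which is the earliest the practice exam can start.

18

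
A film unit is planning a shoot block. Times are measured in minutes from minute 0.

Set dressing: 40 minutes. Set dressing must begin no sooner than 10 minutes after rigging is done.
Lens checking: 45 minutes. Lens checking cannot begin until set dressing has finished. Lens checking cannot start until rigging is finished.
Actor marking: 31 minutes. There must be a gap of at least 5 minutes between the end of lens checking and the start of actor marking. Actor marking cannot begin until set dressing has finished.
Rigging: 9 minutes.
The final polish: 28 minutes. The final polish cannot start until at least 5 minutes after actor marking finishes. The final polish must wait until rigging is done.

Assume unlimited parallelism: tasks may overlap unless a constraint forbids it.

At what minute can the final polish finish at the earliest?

Nothing blocks rigging, so it runs from minute 0 to minute 9.
Set dressing waits on rigging (finishes minute 9, plus 10-minute gap → minute 19), so it starts at minute 19 and finishes at 19 + 40 = minute 59.
Lens checking needs all of set dressing (finishes minute 59); rigging (finishes minute 9). That puts its earliest start at minute 59; it finishes at 59 + 45 = minute 104.
For actor marking: lens checking (finishes minute 104, plus 5-minute gap → minute 109); set dressing (finishes minute 59). Taking the maximum gives a start of minute 109, and it finishes at 109 + 31 = minute 140.
The final polish cannot start until actor marking (finishes minute 140, plus 5-minute gap → minute 145); rigging (finishes minute 9). The controlling bound is minute 145, so the final polish finishes at 145 + 28 = minute 173.

173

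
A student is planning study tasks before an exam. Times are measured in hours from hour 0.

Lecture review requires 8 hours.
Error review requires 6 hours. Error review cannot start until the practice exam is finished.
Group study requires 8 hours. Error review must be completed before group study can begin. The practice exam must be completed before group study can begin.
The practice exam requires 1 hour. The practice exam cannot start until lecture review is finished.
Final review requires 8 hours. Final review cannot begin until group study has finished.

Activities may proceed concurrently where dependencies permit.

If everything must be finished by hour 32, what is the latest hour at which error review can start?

Final review has no dependents, so it just needs to finish by hour 32. Starting by 32 − 8 = hour 24 achieves that.
Group study feeds into final review (must start by hour 24); so group study must finish by hour 24 and therefore start by hour 16.
Since group study (must start by hour 16) depends on it, error review must finish by hour 16. Backing off its 6-hour duration gives a latest start of hour 10.

10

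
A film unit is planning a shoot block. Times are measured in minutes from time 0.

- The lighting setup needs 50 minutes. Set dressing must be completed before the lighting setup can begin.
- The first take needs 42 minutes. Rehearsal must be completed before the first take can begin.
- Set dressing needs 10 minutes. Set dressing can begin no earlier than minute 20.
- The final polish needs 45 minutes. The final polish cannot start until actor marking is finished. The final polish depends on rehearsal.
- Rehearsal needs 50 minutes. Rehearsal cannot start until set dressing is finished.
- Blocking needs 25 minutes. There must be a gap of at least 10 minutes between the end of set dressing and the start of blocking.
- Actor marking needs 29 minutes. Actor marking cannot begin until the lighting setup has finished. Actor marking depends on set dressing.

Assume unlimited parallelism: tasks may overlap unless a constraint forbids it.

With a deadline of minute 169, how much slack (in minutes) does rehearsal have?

After its own release at minute 20, set dressing can start at minute 20 and finishes at minute 30.
Rehearsal cannot begin until set dressing (finishes minute 30). It runs from minute 30 to 30 + 50 = minute 80.

Working backward from the deadline:
The final polish must finish by minute 169; it takes 45 minutes, so it must start by 169 − 45 = minute 124.
To finish by minute 169, the first take (duration 42) must start no later than minute 127.
Rehearsal has several dependents: the final polish (must start by minute 124); the first take (must start by minute 127). The earliest of those limits is minute 124, so rehearsal must start by 124 − 50 = minute 74.
So rehearsal can start as early as minute 30 and as late as minute 74, giving 74 − 30 = 44 minutes of slack.

44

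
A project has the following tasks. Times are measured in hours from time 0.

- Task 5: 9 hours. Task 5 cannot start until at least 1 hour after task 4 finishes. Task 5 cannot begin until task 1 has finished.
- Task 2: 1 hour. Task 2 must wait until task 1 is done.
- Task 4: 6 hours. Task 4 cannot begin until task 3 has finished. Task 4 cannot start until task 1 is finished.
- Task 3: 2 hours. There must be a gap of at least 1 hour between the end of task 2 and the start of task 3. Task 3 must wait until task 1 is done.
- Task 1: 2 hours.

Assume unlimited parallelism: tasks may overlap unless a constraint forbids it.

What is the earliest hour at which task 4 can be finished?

12

Nothing blocks task 1, so it runs from hour 0 to hour 2.
After task 1 (finishes hour 2), task 2 can start at hour 2 and finishes at hour 3.
Task 3 cannot start until task 2 (finishes hour 3, plus 1-hour gap → hour 4); task 1 (finishes hour 2). The controlling bound is hour 4, so task 3 finishes at 4 + 2 = hour 6.
Task 4 needs all of task 3 (finishes hour 6); task 1 (finishes hour 2). That puts its earliest start at hour 6; it finishes at 6 + 6 = hour 12.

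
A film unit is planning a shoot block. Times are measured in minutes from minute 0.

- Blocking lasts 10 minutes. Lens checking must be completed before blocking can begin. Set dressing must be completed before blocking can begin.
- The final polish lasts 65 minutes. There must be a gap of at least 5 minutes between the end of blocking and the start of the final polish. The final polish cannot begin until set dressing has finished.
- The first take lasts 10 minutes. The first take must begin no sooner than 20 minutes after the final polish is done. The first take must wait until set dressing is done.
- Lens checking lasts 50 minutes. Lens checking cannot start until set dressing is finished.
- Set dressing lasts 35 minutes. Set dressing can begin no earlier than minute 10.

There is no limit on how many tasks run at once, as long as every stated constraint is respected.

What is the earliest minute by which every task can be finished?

205

Set dressing cannot begin until its own release at minute 10. It runs from minute 10 to 10 + 35 = minute 45.
Lens checking waits on set dressing (finishes minute 45), so it starts at minute 45 and finishes at 45 + 50 = minute 95.
Blocking cannot start until lens checking (finishes minute 95); set dressing (finishes minute 45). The controlling bound is minute 95, so blocking finishes at 95 + 10 = minute 105.
The final polish cannot start until blocking (finishes minute 105, plus 5-minute gap → minute 110); set dressing (finishes minute 45). The controlling bound is minute 110, so the final polish finishes at 110 + 65 = minute 175.
The first take cannot start until the final polish (finishes minute 175, plus 20-minute gap → minute 195); set dressing (finishes minute 45). The controlling bound is minute 195, so the first take finishes at 195 + 10 = minute 205.
All tasks are finished once the last one completes. Finish times: Set dressing at 45, Lens checking at 95, Blocking at 105, The final polish at 175, The first take at 205. The latest is minute 205.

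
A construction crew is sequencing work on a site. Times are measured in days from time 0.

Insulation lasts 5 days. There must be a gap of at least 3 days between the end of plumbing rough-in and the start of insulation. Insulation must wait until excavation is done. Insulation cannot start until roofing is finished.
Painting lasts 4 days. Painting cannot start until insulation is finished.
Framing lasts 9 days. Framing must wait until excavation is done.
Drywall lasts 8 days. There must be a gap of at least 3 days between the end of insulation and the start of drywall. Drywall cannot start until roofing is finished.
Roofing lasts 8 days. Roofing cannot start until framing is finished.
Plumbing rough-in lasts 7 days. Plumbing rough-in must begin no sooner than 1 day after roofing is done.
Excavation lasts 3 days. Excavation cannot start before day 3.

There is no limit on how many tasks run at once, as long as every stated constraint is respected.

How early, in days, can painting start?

39

Excavation cannot begin until its own release at day 3. It runs from day 3 to 3 + 3 = day 6.
After excavation (finishes day 6), framing can start at day 6 and finishes at day 15.
After framing (finishes day 15), roofing can start at day 15 and finishes at day 23.
Plumbing rough-in waits on roofing (finishes day 23, plus 1-day gap → day 24), so it starts at day 24 and finishes at 24 + 7 = day 31.
Insulation needs all of plumbing rough-in (finishes day 31, plus 3-day gap → day 34); excavation (finishes day 6); roofing (finishes day 23). That puts its earliest start at day 34; it finishes at 34 + 5 = day 39.
Painting waits on insulation (finishes day 39), so the earliest it can start is day 39.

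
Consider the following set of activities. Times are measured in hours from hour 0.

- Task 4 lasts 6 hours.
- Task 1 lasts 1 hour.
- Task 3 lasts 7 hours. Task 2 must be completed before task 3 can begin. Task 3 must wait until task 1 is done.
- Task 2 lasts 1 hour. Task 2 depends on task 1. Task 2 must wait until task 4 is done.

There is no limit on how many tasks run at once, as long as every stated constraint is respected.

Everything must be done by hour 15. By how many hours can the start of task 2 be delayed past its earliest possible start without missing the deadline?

Nothing blocks task 4, so it runs from hour 0 to hour 6.
Nothing blocks task 1, so it runs from hour 0 to hour 1.
Task 2 needs all of task 1 (finishes hour 1); task 4 (finishes hour 6). That puts its earliest start at hour 6; it finishes at 6 + 1 = hour 7.

Working backward from the deadline:
Task 3 has no dependents, so it just needs to finish by hour 15. Starting by 15 − 7 = hour 8 achieves that.
Task 2 feeds into task 3 (must start by hour 8); so task 2 must finish by hour 8 and therefore start by hour 7.
So task 2 can start as early as hour 6 and as late as hour 7, giving 7 − 6 = 1 hour of slack.

1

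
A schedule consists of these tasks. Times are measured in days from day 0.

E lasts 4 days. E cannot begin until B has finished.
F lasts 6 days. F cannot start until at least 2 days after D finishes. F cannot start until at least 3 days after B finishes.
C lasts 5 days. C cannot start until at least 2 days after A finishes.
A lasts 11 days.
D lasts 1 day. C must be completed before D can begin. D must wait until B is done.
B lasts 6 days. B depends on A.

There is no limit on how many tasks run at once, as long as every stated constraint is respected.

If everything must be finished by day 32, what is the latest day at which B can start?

17

F must finish by day 32; it takes 6 days, so it must start by 32 − 6 = day 26.
Since F (must start by day 26, minus 2-day gap → day 24) depends on it, D must finish by day 24. Backing off its 1-day duration gives a latest start of day 23.
E must finish by day 32; it takes 4 days, so it must start by 32 − 4 = day 28.
For B: D (must start by day 23); E (must start by day 28); F (must start by day 26, minus 3-day gap → day 23). The most restrictive is day 23; with a 6-day duration, B must start by day 17.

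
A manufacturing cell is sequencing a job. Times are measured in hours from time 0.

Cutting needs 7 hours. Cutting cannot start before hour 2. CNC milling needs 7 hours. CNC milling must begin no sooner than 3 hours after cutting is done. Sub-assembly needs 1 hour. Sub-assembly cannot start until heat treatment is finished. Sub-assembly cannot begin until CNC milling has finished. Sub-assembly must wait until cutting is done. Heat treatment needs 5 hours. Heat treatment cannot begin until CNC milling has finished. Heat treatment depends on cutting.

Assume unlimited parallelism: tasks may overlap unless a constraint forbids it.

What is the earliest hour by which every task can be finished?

Cutting cannot begin until its own release at hour 2. It runs from hour 2 to 2 + 7 = hour 9.
CNC milling cannot begin until cutting (finishes hour 9, plus 3-hour gap → hour 12). It runs from hour 12 to 12 + 7 = hour 19.
Heat treatment needs all of CNC milling (finishes hour 19); cutting (finishes hour 9). That puts its earliest start at hour 19; it finishes at 19 + 5 = hour 24.
Sub-assembly needs all of heat treatment (finishes hour 24); CNC milling (finishes hour 19); cutting (finishes hour 9). That puts its earliest start at hour 24; it finishes at 24 + 1 = hour 25.
All tasks are finished once the last one completes. Finish times: Cutting at 9, CNC milling at 19, Heat treatment at 24, Sub-assembly at 25. The latest is hour 25.

25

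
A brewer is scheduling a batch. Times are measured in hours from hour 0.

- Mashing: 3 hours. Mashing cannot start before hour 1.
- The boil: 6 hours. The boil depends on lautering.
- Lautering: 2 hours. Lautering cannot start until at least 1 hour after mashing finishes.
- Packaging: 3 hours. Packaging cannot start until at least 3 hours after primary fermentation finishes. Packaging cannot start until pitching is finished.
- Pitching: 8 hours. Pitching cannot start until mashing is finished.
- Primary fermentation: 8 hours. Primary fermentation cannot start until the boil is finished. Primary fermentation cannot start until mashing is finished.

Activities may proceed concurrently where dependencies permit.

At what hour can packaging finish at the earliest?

Mashing waits on its own release at hour 1, so it starts at hour 1 and finishes at 1 + 3 = hour 4.
After mashing (finishes hour 4), pitching can start at hour 4 and finishes at hour 12.
Lautering waits on mashing (finishes hour 4, plus 1-hour gap → hour 5), so it starts at hour 5 and finishes at 5 + 2 = hour 7.
The boil cannot begin until lautering (finishes hour 7). It runs from hour 7 to 7 + 6 = hour 13.
Primary fermentation needs all of the boil (finishes hour 13); mashing (finishes hour 4). That puts its earliest start at hour 13; it finishes at 13 + 8 = hour 21.
Packaging needs all of primary fermentation (finishes hour 21, plus 3-hour gap → hour 24); pitching (finishes hour 12). That puts its earliest start at hour 24; it finishes at 24 + 3 = hour 27.

27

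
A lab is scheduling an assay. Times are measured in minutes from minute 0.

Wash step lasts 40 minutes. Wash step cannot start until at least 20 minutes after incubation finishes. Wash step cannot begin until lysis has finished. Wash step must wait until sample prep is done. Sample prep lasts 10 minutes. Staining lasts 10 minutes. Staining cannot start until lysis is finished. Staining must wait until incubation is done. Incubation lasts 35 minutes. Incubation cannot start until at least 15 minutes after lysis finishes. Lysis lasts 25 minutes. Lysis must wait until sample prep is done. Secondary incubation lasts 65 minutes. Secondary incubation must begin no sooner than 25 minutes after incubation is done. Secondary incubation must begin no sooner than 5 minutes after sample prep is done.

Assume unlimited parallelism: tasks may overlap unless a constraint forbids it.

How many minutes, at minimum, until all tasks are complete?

Sample prep has no prerequisites, so it starts at minute 0 and finishes at minute 10.
Lysis cannot begin until sample prep (finishes minute 10). It runs from minute 10 to 10 + 25 = minute 35.
Incubation waits on lysis (finishes minute 35, plus 15-minute gap → minute 50), so it starts at minute 50 and finishes at 50 + 35 = minute 85.
Secondary incubation needs all of incubation (finishes minute 85, plus 25-minute gap → minute 110); sample prep (finishes minute 10, plus 5-minute gap → minute 15). That puts its earliest start at minute 110; it finishes at 110 + 65 = minute 175.
For staining: lysis (finishes minute 35); incubation (finishes minute 85). Taking the maximum gives a start of minute 85, and it finishes at 85 + 10 = minute 95.
Wash step needs all of incubation (finishes minute 85, plus 20-minute gap → minute 105); lysis (finishes minute 35); sample prep (finishes minute 10). That puts its earliest start at minute 105; it finishes at 105 + 40 = minute 145.
All tasks are finished once the last one completes. Finish times: Sample prep at 10, Lysis at 35, Incubation at 85, Wash step at 145, Staining at 95, Secondary incubation at 175. The latest is minute 175.

175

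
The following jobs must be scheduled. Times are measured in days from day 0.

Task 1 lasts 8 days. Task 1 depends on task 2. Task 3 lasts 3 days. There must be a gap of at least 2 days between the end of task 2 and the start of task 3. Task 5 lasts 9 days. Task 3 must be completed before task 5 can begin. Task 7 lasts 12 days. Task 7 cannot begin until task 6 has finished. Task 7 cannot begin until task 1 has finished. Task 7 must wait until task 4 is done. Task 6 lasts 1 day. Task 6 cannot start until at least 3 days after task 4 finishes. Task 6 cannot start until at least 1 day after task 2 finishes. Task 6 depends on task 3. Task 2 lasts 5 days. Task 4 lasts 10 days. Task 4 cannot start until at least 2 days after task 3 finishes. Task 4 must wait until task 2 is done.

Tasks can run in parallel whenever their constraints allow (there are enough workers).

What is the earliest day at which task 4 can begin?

Task 2 has no prerequisites, so it starts at day 0 and finishes at day 5.
After task 2 (finishes day 5, plus 2-day gap → day 7), task 3 can start at day 7 and finishes at day 10.
Task 4 waits on task 3 (finishes day 10, plus 2-day gap → day 12); task 2 (finishes day 5). The latest of these is day 12, which is the earliest task 4 can start.

12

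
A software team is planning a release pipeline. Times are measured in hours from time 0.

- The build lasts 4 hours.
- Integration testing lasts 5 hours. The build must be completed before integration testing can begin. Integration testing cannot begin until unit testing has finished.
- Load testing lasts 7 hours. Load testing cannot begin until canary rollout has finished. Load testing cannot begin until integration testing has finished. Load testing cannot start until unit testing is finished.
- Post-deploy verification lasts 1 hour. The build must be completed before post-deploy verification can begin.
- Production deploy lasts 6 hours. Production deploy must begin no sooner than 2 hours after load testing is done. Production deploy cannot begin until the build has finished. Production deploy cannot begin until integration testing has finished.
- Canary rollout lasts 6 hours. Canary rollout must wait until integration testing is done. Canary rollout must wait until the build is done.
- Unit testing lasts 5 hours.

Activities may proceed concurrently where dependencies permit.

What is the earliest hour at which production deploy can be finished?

31

Unit testing has no prerequisites, so it starts at hour 0 and finishes at hour 5.
The build can start immediately at hour 0; it finishes at hour 4.
Integration testing has to wait for the build (finishes hour 4); unit testing (finishes hour 5). The latest of these is hour 5, so integration testing runs hour 5 to 5 + 5 = hour 10.
Canary rollout cannot start until integration testing (finishes hour 10); the build (finishes hour 4). The controlling bound is hour 10, so canary rollout finishes at 10 + 6 = hour 16.
Load testing has to wait for canary rollout (finishes hour 16); integration testing (finishes hour 10); unit testing (finishes hour 5). The latest of these is hour 16, so load testing runs hour 16 to 16 + 7 = hour 23.
Production deploy has to wait for load testing (finishes hour 23, plus 2-hour gap → hour 25); the build (finishes hour 4); integration testing (finishes hour 10). The latest of these is hour 25, so production deploy runs hour 25 to 25 + 6 = hour 31.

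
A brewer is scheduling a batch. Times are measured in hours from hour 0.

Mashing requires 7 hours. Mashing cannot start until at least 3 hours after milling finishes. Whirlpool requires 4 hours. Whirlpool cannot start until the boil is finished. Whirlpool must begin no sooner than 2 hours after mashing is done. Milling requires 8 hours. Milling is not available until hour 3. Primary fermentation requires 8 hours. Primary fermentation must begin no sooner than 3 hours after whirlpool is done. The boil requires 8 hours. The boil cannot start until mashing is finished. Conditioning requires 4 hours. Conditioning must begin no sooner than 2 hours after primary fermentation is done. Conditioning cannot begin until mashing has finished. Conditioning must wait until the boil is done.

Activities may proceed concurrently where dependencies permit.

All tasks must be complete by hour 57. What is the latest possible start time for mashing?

21

To finish by hour 57, conditioning (duration 4) must start no later than hour 53.
Primary fermentation feeds into conditioning (must start by hour 53, minus 2-hour gap → hour 51); so primary fermentation must finish by hour 51 and therefore start by hour 43.
Whirlpool feeds into primary fermentation (must start by hour 43, minus 3-hour gap → hour 40); so whirlpool must finish by hour 40 and therefore start by hour 36.
For the boil: whirlpool (must start by hour 36); conditioning (must start by hour 53). The most restrictive is hour 36; with an 8-hour duration, the boil must start by hour 28.
For mashing: the boil (must start by hour 28); whirlpool (must start by hour 36, minus 2-hour gap → hour 34); conditioning (must start by hour 53). The most restrictive is hour 28; with a 7-hour duration, mashing must start by hour 21.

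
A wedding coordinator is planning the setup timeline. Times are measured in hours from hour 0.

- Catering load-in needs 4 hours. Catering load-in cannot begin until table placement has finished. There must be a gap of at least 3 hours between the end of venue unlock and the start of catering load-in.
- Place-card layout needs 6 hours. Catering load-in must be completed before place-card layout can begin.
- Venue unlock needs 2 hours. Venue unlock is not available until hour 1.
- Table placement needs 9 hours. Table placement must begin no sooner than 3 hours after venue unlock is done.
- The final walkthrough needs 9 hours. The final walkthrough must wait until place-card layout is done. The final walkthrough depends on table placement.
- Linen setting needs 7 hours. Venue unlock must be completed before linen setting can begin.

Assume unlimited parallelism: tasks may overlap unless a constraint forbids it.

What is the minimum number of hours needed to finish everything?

Venue unlock cannot begin until its own release at hour 1. It runs from hour 1 to 1 + 2 = hour 3.
After venue unlock (finishes hour 3), linen setting can start at hour 3 and finishes at hour 10.
After venue unlock (finishes hour 3, plus 3-hour gap → hour 6), table placement can start at hour 6 and finishes at hour 15.
For catering load-in: table placement (finishes hour 15); venue unlock (finishes hour 3, plus 3-hour gap → hour 6). Taking the maximum gives a start of hour 15, and it finishes at 15 + 4 = hour 19.
After catering load-in (finishes hour 19), place-card layout can start at hour 19 and finishes at hour 25.
The final walkthrough cannot start until place-card layout (finishes hour 25); table placement (finishes hour 15). The controlling bound is hour 25, so the final walkthrough finishes at 25 + 9 = hour 34.
All tasks are finished once the last one completes. Finish times: Venue unlock at 3, Table placement at 15, Linen setting at 10, Catering load-in at 19, Place-card layout at 25, The final walkthrough at 34. The latest is hour 34.

34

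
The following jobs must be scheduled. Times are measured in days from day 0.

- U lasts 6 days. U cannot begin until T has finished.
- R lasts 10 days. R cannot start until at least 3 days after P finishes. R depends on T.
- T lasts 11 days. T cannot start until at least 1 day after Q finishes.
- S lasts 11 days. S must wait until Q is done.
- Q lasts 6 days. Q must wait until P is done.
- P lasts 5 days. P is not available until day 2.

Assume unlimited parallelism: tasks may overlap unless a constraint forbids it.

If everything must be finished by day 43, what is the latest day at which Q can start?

15

Nothing follows S; the deadline of day 43 is its only limit. It must start by 43 − 11 = day 32.
R has no dependents, so it just needs to finish by day 43. Starting by 43 − 10 = day 33 achieves that.
To finish by day 43, U (duration 6) must start no later than day 37.
T must finish in time for R (must start by day 33); U (must start by day 37). The tightest is day 33, so T must start by 33 − 11 = day 22.
Q feeds S (must start by day 32); T (must start by day 22, minus 1-day gap → day 21). Taking the minimum, Q must finish by day 21 and start by 21 − 6 = day 15.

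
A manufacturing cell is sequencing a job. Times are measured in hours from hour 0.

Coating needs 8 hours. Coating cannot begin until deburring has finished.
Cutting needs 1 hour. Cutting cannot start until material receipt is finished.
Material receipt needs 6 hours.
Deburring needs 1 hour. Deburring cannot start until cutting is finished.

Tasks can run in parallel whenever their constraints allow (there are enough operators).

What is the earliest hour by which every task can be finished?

Material receipt has no prerequisites, so it starts at hour 0 and finishes at hour 6.
After material receipt (finishes hour 6), cutting can start at hour 6 and finishes at hour 7.
Deburring waits on cutting (finishes hour 7), so it starts at hour 7 and finishes at 7 + 1 = hour 8.
Coating cannot begin until deburring (finishes hour 8). It runs from hour 8 to 8 + 8 = hour 16.
All tasks are finished once the last one completes. Finish times: Material receipt at 6, Cutting at 7, Deburring at 8, Coating at 16. The latest is hour 16.

16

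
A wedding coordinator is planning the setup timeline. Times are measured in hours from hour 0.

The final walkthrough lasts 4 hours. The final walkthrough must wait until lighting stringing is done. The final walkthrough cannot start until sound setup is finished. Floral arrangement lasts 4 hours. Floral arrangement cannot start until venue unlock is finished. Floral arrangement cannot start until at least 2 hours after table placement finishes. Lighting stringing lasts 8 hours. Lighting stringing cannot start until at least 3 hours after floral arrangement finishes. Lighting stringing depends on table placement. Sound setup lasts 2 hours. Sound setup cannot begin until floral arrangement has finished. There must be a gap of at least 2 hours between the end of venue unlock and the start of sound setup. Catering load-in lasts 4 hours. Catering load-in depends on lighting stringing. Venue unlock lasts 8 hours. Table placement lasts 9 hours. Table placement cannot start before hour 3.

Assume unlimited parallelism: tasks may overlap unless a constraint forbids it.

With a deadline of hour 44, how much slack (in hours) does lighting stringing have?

Table placement cannot begin until its own release at hour 3. It runs from hour 3 to 3 + 9 = hour 12.
Venue unlock can start immediately at hour 0; it finishes at hour 8.
Floral arrangement cannot start until venue unlock (finishes hour 8); table placement (finishes hour 12, plus 2-hour gap → hour 14). The controlling bound is hour 14, so floral arrangement finishes at 14 + 4 = hour 18.
For lighting stringing: floral arrangement (finishes hour 18, plus 3-hour gap → hour 21); table placement (finishes hour 12). Taking the maximum gives a start of hour 21, and it finishes at 21 + 8 = hour 29.

Working backward from the deadline:
Nothing follows catering load-in; the deadline of hour 44 is its only limit. It must start by 44 − 4 = hour 40.
To finish by hour 44, the final walkthrough (duration 4) must start no later than hour 40.
Lighting stringing must finish in time for catering load-in (must start by hour 40); the final walkthrough (must start by hour 40). The tightest is hour 40, so lighting stringing must start by 40 − 8 = hour 32.
So lighting stringing can start as early as hour 21 and as late as hour 32, giving 32 − 21 = 11 hours of slack.

11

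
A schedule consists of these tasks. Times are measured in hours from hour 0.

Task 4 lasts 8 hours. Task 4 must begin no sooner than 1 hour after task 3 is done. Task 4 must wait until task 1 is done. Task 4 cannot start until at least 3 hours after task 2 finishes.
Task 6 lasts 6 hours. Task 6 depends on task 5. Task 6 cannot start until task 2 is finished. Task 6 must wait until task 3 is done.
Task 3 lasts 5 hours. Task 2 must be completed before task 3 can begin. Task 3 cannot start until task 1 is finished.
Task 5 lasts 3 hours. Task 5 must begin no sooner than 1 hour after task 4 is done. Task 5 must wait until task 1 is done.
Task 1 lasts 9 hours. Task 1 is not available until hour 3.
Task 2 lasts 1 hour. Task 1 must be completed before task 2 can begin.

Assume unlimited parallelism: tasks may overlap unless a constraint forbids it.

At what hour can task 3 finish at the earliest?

18

Task 1 cannot begin until its own release at hour 3. It runs from hour 3 to 3 + 9 = hour 12.
After task 1 (finishes hour 12), task 2 can start at hour 12 and finishes at hour 13.
Task 3 needs all of task 2 (finishes hour 13); task 1 (finishes hour 12). That puts its earliest start at hour 13; it finishes at 13 + 5 = hour 18.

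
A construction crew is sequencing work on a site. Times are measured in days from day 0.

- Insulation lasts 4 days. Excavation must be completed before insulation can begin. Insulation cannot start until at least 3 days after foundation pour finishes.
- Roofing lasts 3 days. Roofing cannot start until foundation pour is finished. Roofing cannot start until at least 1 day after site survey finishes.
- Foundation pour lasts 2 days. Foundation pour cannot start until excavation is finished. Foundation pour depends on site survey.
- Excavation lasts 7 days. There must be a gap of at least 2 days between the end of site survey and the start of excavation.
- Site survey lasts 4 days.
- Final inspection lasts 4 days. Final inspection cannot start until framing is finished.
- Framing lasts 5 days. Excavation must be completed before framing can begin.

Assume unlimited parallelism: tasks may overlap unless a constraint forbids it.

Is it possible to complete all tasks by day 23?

Yes

Site survey has no prerequisites, so it starts at day 0 and finishes at day 4.
Excavation waits on site survey (finishes day 4, plus 2-day gap → day 6), so it starts at day 6 and finishes at 6 + 7 = day 13.
After excavation (finishes day 13), framing can start at day 13 and finishes at day 18.
Final inspection waits on framing (finishes day 18), so it starts at day 18 and finishes at 18 + 4 = day 22.
Foundation pour cannot start until excavation (finishes day 13); site survey (finishes day 4). The controlling bound is day 13, so foundation pour finishes at 13 + 2 = day 15.
Insulation cannot start until excavation (finishes day 13); foundation pour (finishes day 15, plus 3-day gap → day 18). The controlling bound is day 18, so insulation finishes at 18 + 4 = day 22.
Roofing has to wait for foundation pour (finishes day 15); site survey (finishes day 4, plus 1-day gap → day 5). The latest of these is day 15, so roofing runs day 15 to 15 + 3 = day 18.
Every task is finished by day 22, which is no later than the deadline of 23, so the schedule is feasible.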